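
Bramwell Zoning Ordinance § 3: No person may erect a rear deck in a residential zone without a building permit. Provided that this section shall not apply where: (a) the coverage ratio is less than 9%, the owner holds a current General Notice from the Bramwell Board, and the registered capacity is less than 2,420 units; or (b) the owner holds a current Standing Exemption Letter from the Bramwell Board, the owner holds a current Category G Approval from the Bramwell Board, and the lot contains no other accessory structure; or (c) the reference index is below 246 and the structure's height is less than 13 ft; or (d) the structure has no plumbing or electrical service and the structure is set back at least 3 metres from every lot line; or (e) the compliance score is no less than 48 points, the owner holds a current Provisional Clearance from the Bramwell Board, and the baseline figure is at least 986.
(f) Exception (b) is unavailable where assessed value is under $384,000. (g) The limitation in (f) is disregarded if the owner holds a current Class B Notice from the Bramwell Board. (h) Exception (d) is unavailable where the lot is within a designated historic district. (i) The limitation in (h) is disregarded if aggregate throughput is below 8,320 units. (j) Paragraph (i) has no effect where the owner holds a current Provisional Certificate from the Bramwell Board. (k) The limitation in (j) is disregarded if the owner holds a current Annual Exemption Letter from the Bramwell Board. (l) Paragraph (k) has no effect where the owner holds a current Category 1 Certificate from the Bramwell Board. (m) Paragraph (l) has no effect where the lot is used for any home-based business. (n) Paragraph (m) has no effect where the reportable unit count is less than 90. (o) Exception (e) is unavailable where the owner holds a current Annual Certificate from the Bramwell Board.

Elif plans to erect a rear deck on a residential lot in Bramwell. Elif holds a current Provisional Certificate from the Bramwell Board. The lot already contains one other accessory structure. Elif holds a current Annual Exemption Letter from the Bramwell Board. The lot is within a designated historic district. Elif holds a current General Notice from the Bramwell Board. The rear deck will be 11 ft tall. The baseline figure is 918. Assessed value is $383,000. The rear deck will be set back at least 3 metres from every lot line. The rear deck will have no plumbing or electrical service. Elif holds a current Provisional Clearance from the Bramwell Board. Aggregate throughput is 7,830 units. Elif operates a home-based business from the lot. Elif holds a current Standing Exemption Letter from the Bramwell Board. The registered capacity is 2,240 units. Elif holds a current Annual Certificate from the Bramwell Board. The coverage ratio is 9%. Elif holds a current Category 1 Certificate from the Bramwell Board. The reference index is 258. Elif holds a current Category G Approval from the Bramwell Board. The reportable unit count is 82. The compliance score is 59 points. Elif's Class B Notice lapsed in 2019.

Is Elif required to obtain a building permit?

Yes — Elif must obtain a building permit.

Exception (a) fails — the coverage ratio is 9%, not less than 9%.
Exception (b) requires that the lot contains no other accessory structure; but the lot already has another accessory structure, so (b) is unavailable.
Exception (c) does not apply: the reference index is 258, not below 246.
All of (d)'s requirements are met (there is no plumbing or electrical service; the setback is at least 3 m on every side). But: (h) operates against (d): the lot is in a historic district. (i) is engaged (aggregate throughput is 7,830 units, below the 8,320 units limit), but is overridden by (j): (j) operates against (i): a current Provisional Certificate is held. (k) would limit (j) — a current Annual Exemption Letter is held — but (l) sets (k) aside: (l) operates — a current Category 1 Certificate is held. (m) is triggered (a home-based business operates on the lot), but is set aside by (n): (n) operates against (m): the reportable unit count is 82, less than the 90 limit. So (d) is unavailable.
Exception (e) fails — the baseline figure is 918, short of 986.
No exception displaces § 3.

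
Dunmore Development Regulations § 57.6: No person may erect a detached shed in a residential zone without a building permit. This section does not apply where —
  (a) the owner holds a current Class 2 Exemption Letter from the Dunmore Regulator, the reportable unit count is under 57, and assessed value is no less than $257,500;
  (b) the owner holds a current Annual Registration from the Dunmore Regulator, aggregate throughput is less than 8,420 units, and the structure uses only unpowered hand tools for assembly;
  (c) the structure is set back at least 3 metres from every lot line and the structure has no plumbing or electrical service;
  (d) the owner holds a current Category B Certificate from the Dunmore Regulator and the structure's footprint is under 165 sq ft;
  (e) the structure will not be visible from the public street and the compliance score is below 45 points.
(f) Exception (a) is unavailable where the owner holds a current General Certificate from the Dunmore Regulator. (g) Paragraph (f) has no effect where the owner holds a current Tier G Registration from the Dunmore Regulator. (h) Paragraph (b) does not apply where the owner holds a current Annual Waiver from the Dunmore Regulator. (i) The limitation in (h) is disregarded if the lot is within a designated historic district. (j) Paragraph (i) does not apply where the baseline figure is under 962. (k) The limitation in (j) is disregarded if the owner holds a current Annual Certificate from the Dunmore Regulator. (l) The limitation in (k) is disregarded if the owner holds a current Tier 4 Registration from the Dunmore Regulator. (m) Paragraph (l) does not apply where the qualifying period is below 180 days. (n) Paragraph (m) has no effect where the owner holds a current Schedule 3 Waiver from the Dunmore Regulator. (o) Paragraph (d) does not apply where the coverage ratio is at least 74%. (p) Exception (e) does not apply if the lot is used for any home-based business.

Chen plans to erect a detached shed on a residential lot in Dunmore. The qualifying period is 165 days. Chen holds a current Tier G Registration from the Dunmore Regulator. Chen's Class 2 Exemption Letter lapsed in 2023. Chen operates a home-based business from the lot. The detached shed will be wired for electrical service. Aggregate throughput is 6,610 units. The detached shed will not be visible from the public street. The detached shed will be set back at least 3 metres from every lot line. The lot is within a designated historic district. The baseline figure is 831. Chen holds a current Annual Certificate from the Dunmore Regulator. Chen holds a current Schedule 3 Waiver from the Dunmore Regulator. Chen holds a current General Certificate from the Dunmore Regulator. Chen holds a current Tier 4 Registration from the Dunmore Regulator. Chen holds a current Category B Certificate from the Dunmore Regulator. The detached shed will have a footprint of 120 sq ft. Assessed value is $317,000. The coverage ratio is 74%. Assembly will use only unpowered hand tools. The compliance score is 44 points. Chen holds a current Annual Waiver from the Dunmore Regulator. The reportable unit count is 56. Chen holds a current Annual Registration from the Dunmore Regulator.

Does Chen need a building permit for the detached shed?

Exception (a) does not apply: no current Class 2 Exemption Letter is held.
Exception (b) is satisfied on its face — a current Annual Registration is held; aggregate throughput is 6,610 units, less than the 8,420 units limit; assembly uses only hand tools. But applying paragraphs (h)–(n): (h) applies — a current Annual Waiver is held. (i) is engaged (the lot is in a historic district), but yields to (j): (j) applies — the baseline figure is 831, under the 962 limit. (k) applies (a current Annual Certificate is held), but is overridden by (l): (l) operates against (k): a current Tier 4 Registration is held. (m) would limit (l) — the qualifying period is 165 days, below the 180 days limit — but (n) sets (m) aside: (n) operates against (m): a current Schedule 3 Waiver is held. (b) is therefore removed.
Exception (c) does not apply: electrical service is planned.
Exception (d)'s conditions are all satisfied: a current Category B Certificate is held; the structure's footprint is 120 sq ft, under the 165 sq ft limit. Turning to paragraph (o): (o) applies — the coverage ratio is 74%, meeting the 74% threshold. Exception (d) does not apply.
Exception (e) is satisfied on its face — the structure will not be visible from the street; the compliance score is 44 points, below the 45 points limit. Turning to paragraph (p): (p) operates against (e): a home-based business operates on the lot. (e) is therefore removed.
None of the exceptions is available; § 57.6 applies in full.

Yes — Chen must obtain a building permit.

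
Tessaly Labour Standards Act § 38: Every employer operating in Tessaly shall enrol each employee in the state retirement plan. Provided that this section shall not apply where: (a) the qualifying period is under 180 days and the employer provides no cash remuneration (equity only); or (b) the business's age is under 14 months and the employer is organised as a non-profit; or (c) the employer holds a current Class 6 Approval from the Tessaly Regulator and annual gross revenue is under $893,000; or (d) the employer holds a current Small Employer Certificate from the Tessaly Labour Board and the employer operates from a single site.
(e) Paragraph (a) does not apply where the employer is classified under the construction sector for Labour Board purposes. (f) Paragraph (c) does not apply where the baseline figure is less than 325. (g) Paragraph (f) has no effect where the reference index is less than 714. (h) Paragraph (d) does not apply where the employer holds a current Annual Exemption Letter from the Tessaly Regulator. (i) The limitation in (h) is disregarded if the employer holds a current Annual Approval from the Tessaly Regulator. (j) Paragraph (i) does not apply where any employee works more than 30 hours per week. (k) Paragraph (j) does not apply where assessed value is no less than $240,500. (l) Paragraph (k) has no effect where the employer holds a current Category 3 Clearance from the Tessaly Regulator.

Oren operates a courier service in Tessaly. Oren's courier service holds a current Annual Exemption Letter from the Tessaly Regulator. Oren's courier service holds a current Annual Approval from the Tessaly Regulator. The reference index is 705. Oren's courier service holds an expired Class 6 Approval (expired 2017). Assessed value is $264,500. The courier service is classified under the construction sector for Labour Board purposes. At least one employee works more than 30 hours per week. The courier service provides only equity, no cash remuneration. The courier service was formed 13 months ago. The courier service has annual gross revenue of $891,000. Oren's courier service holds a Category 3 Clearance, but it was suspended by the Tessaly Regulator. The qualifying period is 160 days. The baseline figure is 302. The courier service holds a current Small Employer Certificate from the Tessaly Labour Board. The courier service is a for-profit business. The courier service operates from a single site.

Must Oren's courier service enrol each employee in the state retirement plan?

No — exception (d) applies; Oren's courier service is not required to enrol each employee in the state retirement plan.

All of (a)'s requirements are met (the qualifying period is 160 days, under the 180 days limit; remuneration is equity-only). But: (e) operates against (a): the courier service is classified under the construction sector. (a) is therefore removed.
Exception (b) does not apply: the employer is for-profit.
Exception (c) fails — the Class 6 Approval is not current.
Exception (d)'s conditions are all satisfied: a current Small Employer Certificate is held; the employer operates from a single site. Under paragraphs (h)–(l): (h) applies (a current Annual Exemption Letter is held), but is set aside by (i): (i) operates — a current Annual Approval is held. (j) applies (at least one employee exceeds 30 hours/week), but yields to (k): (k) operates against (j): assessed value is $264,500, meeting the $240,500 threshold. (l), which would lift (k), is not engaged — there is no Category 3 Clearance in force. So (d) applies.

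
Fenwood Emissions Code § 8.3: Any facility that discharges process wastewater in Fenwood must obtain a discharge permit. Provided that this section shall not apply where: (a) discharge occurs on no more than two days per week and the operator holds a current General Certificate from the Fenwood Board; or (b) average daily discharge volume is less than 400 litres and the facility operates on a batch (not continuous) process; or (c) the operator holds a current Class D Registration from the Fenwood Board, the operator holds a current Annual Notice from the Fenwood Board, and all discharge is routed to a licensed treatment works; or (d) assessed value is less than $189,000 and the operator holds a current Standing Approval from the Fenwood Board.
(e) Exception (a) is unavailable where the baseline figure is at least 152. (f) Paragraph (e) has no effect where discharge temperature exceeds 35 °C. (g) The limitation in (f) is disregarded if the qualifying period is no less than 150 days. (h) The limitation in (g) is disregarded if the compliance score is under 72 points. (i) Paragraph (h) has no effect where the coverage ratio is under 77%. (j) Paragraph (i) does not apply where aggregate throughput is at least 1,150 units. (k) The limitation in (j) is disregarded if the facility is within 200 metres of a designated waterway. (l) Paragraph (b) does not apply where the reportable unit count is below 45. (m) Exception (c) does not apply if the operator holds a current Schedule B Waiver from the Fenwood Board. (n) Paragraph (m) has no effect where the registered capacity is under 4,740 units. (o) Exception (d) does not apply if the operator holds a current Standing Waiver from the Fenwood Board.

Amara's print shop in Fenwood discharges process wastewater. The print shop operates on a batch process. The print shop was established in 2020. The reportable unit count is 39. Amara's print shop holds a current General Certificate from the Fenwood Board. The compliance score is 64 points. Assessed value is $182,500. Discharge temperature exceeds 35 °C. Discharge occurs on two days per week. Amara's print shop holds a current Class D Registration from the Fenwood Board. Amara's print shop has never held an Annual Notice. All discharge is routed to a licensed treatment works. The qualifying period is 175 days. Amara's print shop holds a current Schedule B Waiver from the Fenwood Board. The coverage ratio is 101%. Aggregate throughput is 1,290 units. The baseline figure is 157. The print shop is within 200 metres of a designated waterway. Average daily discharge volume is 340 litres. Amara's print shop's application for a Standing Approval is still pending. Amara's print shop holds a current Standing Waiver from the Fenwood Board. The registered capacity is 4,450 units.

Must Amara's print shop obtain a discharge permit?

Exception (a)'s conditions are all satisfied: discharge occurs on no more than two days per week; a current General Certificate is held. Considering the limiting provisions: (e) applies (the baseline figure is 157, meeting the 152 threshold), but yields to (f): (f) operates against (e): discharge temperature exceeds 35 °C. (g) would limit (f) — the qualifying period is 175 days, meeting the 150 days threshold — but (h) sets (g) aside: (h) operates against (g): the compliance score is 64 points, under the 72 points limit. (i) is not engaged (the coverage ratio is 101%, not under 77%), so (h) stands. (a) remains available.
All of (b)'s requirements are met (average daily discharge volume is 340 litres, less than the 400 litres limit; the facility operates on a batch process). But: (l) operates against (b): the reportable unit count is 39, below the 45 limit. So (b) is unavailable.
Exception (c) fails — no current Annual Notice is held.
Exception (d) fails — no current Standing Approval is held.

No — exception (a) applies; Amara's print shop is not required to obtain a discharge permit.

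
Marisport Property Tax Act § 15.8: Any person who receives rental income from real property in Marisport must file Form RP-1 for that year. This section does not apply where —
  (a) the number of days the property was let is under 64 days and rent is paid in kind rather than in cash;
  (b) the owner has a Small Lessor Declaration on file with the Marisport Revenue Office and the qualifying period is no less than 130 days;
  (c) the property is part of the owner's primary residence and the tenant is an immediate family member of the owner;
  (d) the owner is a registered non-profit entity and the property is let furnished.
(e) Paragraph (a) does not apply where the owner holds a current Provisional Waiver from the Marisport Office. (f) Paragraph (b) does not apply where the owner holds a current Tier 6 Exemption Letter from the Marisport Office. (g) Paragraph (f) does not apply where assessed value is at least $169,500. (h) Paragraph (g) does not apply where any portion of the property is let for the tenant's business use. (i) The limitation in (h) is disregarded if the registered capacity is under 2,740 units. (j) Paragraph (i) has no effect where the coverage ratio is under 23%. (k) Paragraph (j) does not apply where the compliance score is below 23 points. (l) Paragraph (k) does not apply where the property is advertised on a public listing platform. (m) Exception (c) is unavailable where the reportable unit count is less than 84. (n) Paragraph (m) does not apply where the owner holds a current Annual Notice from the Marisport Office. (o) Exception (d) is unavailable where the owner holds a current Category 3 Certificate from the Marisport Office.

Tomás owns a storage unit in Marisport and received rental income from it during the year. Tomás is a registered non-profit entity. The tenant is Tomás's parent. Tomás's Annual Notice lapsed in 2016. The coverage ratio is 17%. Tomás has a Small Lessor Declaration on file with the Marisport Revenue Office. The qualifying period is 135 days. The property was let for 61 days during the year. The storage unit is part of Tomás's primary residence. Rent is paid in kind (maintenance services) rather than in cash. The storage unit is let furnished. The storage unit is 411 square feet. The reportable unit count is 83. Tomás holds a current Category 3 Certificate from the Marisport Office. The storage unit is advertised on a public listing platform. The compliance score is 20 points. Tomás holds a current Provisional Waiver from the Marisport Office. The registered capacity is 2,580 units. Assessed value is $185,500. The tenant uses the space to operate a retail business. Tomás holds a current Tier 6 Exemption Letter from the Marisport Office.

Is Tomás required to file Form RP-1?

Yes — Tomás must file Form RP-1.

Exception (a) is satisfied on its face — the number of days the property was let is 61 days, under the 64 days limit; rent is paid in kind. However, paragraph (e) must be considered: (e) is triggered — a current Provisional Waiver is held. Exception (a) does not apply.
Exception (b) is satisfied on its face — a Small Lessor Declaration is on file; the qualifying period is 135 days, meeting the 130 days threshold. But: (f) is triggered — a current Tier 6 Exemption Letter is held. (g) is engaged (assessed value is $185,500, meeting the $169,500 threshold), but is displaced by (h): (h) operates against (g): the space is let for business use. (i) applies (the registered capacity is 2,580 units, under the 2,740 units limit), but is itself disapplied by (j): (j) is engaged — the coverage ratio is 17%, under the 23% limit. (k) would limit (j) — the compliance score is 20 points, below the 23 points limit — but (l) sets (k) aside: (l) operates against (k): the property is publicly advertised. (b) is therefore removed.
Exception (c)'s conditions are all satisfied: the storage unit is part of the primary residence; the tenant is an immediate family member. Turning to paragraphs (m)–(n): (m) operates against (c): the reportable unit count is 83, less than the 84 limit. (n), which would lift (m), is not triggered — there is no Annual Notice in force. Exception (c) does not apply.
Exception (d)'s conditions are all satisfied: Tomás is a registered non-profit; the property is let furnished. However, paragraph (o) must be considered: (o) applies — a current Category 3 Certificate is held. Exception (d) does not apply.
Every exception is unavailable, so the rule governs.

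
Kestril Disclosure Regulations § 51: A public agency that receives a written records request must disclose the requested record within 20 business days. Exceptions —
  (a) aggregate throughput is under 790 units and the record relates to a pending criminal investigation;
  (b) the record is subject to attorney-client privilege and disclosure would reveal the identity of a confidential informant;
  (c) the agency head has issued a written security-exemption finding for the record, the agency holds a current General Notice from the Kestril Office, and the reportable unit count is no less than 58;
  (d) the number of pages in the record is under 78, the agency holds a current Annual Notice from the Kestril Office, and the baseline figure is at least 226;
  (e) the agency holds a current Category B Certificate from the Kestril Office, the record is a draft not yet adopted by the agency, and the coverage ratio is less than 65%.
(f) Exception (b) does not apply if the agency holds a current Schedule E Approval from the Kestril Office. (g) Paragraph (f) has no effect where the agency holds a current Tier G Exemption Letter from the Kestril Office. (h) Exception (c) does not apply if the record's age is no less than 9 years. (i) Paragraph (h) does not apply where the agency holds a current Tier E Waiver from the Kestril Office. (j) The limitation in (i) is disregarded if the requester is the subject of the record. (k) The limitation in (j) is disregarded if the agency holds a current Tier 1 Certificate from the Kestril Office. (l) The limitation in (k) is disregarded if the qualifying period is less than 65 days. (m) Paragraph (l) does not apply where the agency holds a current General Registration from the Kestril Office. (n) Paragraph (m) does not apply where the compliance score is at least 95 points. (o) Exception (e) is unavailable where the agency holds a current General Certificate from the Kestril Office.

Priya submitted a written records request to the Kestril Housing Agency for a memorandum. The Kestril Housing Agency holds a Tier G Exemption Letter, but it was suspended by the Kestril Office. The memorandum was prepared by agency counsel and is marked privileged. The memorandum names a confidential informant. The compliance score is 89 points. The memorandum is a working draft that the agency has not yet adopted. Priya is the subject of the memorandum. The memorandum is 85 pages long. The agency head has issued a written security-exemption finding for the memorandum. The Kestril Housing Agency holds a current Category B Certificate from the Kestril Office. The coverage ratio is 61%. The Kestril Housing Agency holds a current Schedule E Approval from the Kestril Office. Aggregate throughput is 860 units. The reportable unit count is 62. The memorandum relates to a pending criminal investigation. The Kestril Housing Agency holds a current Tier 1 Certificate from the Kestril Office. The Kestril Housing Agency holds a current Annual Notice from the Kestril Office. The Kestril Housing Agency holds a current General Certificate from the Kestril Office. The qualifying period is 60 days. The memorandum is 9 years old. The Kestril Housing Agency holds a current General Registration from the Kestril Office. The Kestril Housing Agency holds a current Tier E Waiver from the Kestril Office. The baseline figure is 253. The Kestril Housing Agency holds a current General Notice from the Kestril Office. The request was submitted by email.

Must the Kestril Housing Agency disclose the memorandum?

Exception (a) does not apply: aggregate throughput is 860 units, not under 790 units.
Exception (b) is satisfied on its face — the memorandum is privileged; the memorandum names a confidential informant. However, paragraphs (f)–(g) must be considered: (f) is engaged — a current Schedule E Approval is held. (g), which would lift (f), is not engaged — there is no Tier G Exemption Letter in force. So (b) is unavailable.
Exception (c)'s conditions are all satisfied: a written security-exemption finding has been issued; a current General Notice is held; the reportable unit count is 62, meeting the 58 threshold. Under paragraphs (h)–(n): (h) operates (the record's age is 9 years, meeting the 9 years threshold), but is set aside by (i): (i) operates against (h): a current Tier E Waiver is held. (j) is triggered (Priya is the subject of the memorandum), but is overridden by (k): (k) operates against (j): a current Tier 1 Certificate is held. (l) would limit (k) — the qualifying period is 60 days, less than the 65 days limit — but (m) sets (l) aside: (m) operates — a current General Registration is held. (n), which would lift (m), is inapplicable — the compliance score is 89 points, short of 95 points. (c) remains available.
Exception (d) fails — the number of pages in the record is 85, not under 78.
Exception (e): a current Category B Certificate is held; the memorandum is an unadopted draft; the coverage ratio is 61%, less than the 65% limit — every condition holds. But applying paragraph (o): (o) operates against (e): a current General Certificate is held. So (e) is unavailable.

No — exception (c) applies; the Kestril Housing Agency is not required to disclose the memorandum.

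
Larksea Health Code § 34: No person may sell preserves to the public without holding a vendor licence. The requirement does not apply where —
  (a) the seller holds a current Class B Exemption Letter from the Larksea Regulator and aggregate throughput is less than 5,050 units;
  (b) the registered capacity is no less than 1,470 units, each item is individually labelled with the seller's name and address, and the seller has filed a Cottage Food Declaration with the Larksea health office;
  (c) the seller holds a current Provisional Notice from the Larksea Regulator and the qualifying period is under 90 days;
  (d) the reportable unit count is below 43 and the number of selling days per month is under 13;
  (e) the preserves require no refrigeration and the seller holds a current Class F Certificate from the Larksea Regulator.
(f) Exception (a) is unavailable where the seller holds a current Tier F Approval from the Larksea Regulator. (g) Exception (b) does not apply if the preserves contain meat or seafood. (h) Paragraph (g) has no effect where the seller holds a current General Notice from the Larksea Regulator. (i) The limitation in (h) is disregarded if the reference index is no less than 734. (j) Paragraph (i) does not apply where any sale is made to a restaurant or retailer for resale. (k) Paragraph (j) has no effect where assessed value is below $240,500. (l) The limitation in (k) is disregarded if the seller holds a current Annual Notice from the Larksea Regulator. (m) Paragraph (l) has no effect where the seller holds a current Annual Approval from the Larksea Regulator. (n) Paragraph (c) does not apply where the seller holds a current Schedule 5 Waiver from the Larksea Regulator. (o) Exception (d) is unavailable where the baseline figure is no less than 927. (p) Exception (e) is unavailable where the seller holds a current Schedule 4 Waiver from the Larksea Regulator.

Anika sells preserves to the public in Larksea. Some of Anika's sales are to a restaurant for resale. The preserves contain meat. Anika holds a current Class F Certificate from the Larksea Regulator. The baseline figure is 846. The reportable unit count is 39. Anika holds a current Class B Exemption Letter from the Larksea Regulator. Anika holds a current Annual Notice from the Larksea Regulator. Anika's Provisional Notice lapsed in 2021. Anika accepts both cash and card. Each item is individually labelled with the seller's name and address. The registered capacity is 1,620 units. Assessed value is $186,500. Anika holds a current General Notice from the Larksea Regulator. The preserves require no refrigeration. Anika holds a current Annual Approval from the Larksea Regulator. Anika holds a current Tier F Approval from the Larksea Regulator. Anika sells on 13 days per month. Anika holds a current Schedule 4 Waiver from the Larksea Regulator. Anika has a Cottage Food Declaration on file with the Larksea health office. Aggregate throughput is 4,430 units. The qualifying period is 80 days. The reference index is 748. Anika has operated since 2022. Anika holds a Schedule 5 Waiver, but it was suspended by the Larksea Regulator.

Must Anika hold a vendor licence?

Yes — Anika must hold a vendor licence.

Exception (a)'s conditions are all satisfied: a current Class B Exemption Letter is held; aggregate throughput is 4,430 units, less than the 5,050 units limit. Turning to paragraph (f): (f) is engaged — a current Tier F Approval is held. (a) is therefore removed.
Exception (b): the registered capacity is 1,620 units, meeting the 1,470 units threshold; items are individually labelled; a Cottage Food Declaration is on file — every condition holds. However, paragraphs (g)–(m) must be considered: (g) is triggered — the preserves contain meat. (h) would limit (g) — a current General Notice is held — but (i) sets (h) aside: (i) operates against (h): the reference index is 748, meeting the 734 threshold. (j) applies (some sales are to a restaurant for resale), but is itself disapplied by (k): (k) is engaged — assessed value is $186,500, below the $240,500 limit. (l) applies (a current Annual Notice is held), but yields to (m): (m) operates against (l): a current Annual Approval is held. (b) is therefore removed.
Exception (c) does not apply: the Provisional Notice is not current.
Exception (d) does not apply: the number of selling days per month is 13, not under 13.
Exception (e) is satisfied on its face — the preserves are shelf-stable; a current Class F Certificate is held. Turning to paragraph (p): (p) operates against (e): a current Schedule 4 Waiver is held. Exception (e) does not apply.
No exception applies. The general rule governs.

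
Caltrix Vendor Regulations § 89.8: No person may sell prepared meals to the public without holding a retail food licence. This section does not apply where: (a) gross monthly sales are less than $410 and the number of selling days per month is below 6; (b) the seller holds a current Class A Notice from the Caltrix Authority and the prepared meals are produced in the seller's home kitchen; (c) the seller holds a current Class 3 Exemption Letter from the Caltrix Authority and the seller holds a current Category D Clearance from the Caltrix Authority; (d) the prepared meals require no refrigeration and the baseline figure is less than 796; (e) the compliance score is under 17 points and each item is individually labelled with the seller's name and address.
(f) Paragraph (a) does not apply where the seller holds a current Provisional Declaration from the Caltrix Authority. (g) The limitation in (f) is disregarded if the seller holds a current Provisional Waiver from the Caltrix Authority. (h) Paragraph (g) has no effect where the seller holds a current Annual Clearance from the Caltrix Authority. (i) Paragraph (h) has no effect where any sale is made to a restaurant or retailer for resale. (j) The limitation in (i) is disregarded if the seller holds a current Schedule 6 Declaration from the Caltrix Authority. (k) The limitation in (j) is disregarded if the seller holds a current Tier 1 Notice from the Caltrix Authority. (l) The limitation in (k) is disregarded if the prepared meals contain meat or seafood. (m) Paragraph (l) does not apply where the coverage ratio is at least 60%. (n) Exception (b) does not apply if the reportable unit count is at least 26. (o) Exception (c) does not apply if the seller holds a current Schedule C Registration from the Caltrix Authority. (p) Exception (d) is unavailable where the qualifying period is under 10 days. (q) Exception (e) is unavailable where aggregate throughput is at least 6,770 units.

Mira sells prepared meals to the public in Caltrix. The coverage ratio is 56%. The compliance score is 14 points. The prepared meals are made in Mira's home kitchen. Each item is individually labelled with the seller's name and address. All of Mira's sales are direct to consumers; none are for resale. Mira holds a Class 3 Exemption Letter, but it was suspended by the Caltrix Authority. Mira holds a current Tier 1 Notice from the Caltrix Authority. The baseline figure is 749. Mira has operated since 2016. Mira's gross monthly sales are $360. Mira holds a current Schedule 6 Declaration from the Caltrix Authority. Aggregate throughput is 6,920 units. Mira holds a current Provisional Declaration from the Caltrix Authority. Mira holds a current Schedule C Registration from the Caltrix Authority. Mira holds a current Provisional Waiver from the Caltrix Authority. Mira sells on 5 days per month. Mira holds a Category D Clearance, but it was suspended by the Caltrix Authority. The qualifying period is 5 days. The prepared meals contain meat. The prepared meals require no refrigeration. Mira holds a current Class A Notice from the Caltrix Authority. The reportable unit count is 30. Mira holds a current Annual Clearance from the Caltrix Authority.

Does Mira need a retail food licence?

Exception (a)'s conditions are all satisfied: gross monthly sales are $360, less than the $410 limit; the number of selling days per month is 5, below the 6 limit. Turning to paragraphs (f)–(m): (f) is triggered — a current Provisional Declaration is held. (g) would limit (f) — a current Provisional Waiver is held — but (h) sets (g) aside: (h) operates against (g): a current Annual Clearance is held. (i), which would lift (h), is inapplicable — no sales are for resale. (a) is therefore removed.
All of (b)'s requirements are met (a current Class A Notice is held; the prepared meals are home-kitchen produced). Turning to paragraph (n): (n) is engaged — the reportable unit count is 30, meeting the 26 threshold. Exception (b) does not apply.
Exception (c) fails — there is no Class 3 Exemption Letter in force.
All of (d)'s requirements are met (the prepared meals are shelf-stable; the baseline figure is 749, less than the 796 limit). However, paragraph (p) must be considered: (p) operates against (d): the qualifying period is 5 days, under the 10 days limit. (d) is therefore removed.
All of (e)'s requirements are met (the compliance score is 14 points, under the 17 points limit; items are individually labelled). But: (q) is engaged — aggregate throughput is 6,920 units, meeting the 6,770 units threshold. So (e) is unavailable.
No exception displaces § 89.8.

Yes — Mira must hold a retail food licence.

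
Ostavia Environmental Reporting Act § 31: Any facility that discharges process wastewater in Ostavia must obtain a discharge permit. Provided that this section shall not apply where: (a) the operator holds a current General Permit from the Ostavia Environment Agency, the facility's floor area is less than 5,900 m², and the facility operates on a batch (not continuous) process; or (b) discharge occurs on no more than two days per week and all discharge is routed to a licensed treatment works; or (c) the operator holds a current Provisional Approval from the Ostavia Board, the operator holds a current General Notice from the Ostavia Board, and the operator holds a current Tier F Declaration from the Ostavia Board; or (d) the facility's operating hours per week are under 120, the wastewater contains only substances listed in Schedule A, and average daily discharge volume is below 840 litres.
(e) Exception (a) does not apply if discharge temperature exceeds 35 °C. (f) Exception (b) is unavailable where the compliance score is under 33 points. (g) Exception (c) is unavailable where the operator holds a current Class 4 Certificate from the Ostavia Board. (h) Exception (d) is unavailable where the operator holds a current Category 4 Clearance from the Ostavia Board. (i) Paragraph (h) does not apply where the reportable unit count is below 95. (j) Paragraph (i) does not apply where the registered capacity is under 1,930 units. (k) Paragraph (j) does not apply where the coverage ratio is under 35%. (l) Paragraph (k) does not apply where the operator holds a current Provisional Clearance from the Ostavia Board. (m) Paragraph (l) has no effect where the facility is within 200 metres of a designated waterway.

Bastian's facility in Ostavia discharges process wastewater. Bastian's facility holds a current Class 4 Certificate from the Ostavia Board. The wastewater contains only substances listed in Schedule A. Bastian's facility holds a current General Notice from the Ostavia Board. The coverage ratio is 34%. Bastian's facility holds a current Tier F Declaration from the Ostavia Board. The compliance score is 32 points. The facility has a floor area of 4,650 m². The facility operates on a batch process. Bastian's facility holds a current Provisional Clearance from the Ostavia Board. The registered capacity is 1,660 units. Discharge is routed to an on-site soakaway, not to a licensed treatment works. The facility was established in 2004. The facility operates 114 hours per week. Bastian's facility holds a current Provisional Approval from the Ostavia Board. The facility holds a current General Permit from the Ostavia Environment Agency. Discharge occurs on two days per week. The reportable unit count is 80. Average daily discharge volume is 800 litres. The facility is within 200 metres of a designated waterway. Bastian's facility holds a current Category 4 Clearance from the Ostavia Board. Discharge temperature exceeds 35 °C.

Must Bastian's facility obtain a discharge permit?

No — exception (d) applies; Bastian's facility is not required to obtain a discharge permit.

Exception (a) is satisfied on its face — a current General Permit is held; the facility's floor area is 4,650 m², less than the 5,900 m² limit; the facility operates on a batch process. But: (e) is engaged — discharge temperature exceeds 35 °C. So (a) is unavailable.
Exception (b) requires that all discharge is routed to a licensed treatment works; but discharge is not routed to a licensed treatment works, so (b) is unavailable.
All of (c)'s requirements are met (a current Provisional Approval is held; a current General Notice is held; a current Tier F Declaration is held). But: (g) operates against (c): a current Class 4 Certificate is held. Exception (c) does not apply.
Exception (d)'s conditions are all satisfied: the facility's operating hours per week are 114, under the 120 limit; the wastewater is Schedule-A-only; average daily discharge volume is 800 litres, below the 840 litres limit. Applying paragraphs (h)–(m): (h) applies (a current Category 4 Clearance is held), but is itself disapplied by (i): (i) operates against (h): the reportable unit count is 80, below the 95 limit. (j) would limit (i) — the registered capacity is 1,660 units, under the 1,930 units limit — but (k) sets (j) aside: (k) is triggered — the coverage ratio is 34%, under the 35% limit. (l) applies (a current Provisional Clearance is held), but is overridden by (m): (m) applies — the facility is within 200 m of a designated waterway. Exception (d) stands.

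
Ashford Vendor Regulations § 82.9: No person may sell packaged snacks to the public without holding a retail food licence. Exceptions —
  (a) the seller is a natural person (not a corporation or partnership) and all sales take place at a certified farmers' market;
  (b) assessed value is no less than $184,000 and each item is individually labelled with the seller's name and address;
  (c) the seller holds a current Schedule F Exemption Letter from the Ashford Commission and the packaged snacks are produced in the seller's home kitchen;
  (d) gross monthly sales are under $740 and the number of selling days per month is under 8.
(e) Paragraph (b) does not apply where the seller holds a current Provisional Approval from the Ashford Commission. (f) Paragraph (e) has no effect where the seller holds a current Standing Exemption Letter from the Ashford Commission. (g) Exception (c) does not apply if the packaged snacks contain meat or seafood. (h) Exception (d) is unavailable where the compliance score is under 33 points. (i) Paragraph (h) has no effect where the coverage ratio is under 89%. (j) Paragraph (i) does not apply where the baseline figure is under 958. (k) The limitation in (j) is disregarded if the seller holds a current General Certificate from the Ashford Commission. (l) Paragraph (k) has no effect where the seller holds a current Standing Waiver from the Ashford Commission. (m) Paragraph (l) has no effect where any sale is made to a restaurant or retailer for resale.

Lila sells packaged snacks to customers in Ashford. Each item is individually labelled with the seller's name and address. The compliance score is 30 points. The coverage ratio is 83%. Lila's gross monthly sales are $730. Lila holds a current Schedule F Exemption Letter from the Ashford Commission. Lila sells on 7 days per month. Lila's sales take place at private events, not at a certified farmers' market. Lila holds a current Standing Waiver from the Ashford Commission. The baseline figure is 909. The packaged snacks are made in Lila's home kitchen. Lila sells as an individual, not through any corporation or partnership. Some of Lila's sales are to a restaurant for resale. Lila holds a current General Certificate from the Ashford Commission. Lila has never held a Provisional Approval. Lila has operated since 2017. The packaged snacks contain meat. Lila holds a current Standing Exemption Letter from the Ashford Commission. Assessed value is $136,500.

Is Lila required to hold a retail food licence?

No — exception (d) applies; Lila is not required to hold a retail food licence.

Exception (a) requires that all sales take place at a certified farmers' market; but sales are at private events, not a certified farmers' market, so (a) is unavailable.
Exception (b) fails — assessed value is $136,500, short of $184,000.
All of (c)'s requirements are met (a current Schedule F Exemption Letter is held; the packaged snacks are home-kitchen produced). But: (g) operates against (c): the packaged snacks contain meat. Exception (c) does not apply.
Exception (d)'s conditions are all satisfied: gross monthly sales are $730, under the $740 limit; the number of selling days per month is 7, under the 8 limit. As to paragraphs (h)–(m): (h) is engaged (the compliance score is 30 points, under the 33 points limit), but is displaced by (i): (i) is triggered — the coverage ratio is 83%, under the 89% limit. (j) operates (the baseline figure is 909, under the 958 limit), but is overridden by (k): (k) is triggered — a current General Certificate is held. (l) is engaged (a current Standing Waiver is held), but is set aside by (m): (m) operates — some sales are to a restaurant for resale. Exception (d) stands.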